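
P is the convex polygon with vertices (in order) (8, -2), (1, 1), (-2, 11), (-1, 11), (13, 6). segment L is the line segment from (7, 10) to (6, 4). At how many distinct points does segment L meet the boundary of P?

The segment meets the boundary at (6.708,8.247).

1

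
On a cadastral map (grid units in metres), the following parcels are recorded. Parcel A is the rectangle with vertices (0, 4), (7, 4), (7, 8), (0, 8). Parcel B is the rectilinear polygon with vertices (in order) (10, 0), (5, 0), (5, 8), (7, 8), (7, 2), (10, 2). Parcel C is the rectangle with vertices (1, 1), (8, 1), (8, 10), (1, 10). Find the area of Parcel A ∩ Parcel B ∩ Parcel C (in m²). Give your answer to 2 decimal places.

The intersection is the polygon with vertices (5,4), (5,8), (7,8), (7,4).
By the shoelace formula its area is 8.00.

8.00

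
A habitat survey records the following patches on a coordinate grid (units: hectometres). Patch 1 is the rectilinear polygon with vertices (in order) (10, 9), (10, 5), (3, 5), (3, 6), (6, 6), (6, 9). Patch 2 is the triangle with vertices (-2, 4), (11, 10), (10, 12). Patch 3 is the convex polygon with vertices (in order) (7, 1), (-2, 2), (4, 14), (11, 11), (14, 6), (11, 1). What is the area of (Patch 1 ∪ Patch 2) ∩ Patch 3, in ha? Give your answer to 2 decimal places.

32.69

|Patch 1 ∪ Patch 2| = 33.1474.
|(Patch 1 ∪ Patch 2) ∩ Patch 3| = 32.69.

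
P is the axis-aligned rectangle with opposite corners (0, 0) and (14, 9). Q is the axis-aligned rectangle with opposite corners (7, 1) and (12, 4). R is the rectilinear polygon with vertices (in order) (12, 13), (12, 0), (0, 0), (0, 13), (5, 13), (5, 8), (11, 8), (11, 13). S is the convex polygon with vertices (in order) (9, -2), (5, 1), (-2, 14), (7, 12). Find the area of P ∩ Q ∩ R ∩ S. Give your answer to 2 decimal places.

4.07

The intersection is the polygon with vertices (8.143,4), (8.571,1), (7,1), (7,4).
By the shoelace formula its area is 4.07.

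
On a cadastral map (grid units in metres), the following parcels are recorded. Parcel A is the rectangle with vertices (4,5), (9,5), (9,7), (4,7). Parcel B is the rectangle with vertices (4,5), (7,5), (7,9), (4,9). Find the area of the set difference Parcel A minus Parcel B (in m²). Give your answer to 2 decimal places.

4.00

|Parcel A∩Parcel B|: x∈[4,7], y∈[5,7] → 3·2 = 6.
|Parcel A| = 10.
|Parcel A ∖ Parcel B| = |Parcel A| − |Parcel A∩Parcel B| = 10 − 6 = 4.00.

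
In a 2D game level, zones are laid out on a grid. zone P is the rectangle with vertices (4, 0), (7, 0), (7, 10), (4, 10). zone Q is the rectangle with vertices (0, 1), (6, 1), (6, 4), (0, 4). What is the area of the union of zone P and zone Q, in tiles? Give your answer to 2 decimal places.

42.00

By inclusion–exclusion:
Individual areas: |zone P| = 30, |zone Q| = 18.
|zone P∩zone Q|: x∈[4,6], y∈[1,4] → 2·3 = 6.
|zone P ∪ zone Q| = 48 − 6 = 42.00.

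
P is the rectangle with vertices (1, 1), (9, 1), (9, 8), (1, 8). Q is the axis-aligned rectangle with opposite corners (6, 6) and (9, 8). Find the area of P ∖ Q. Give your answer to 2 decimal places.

|P∩Q|: x∈[6,9], y∈[6,8] → 3·2 = 6.
|P| = 56.
|P ∖ Q| = |P| − |P∩Q| = 56 − 6 = 50.00.

50.00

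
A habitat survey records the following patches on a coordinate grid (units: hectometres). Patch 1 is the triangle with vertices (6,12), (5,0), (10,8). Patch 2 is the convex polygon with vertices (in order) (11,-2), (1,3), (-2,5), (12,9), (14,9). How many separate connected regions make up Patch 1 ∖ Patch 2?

2

Patch 1 ∖ Patch 2 splits into 2 disjoint pieces (area 9.5915, area 0.1981).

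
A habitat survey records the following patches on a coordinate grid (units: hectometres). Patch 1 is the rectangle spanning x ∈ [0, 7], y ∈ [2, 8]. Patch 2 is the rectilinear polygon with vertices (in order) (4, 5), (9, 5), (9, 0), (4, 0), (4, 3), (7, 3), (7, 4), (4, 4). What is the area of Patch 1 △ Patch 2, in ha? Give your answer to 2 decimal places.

52.00

|Patch 1| = 42, |Patch 2| = 22, |Patch 1∩Patch 2| = 6.
|Patch 1 △ Patch 2| = |Patch 1| + |Patch 2| − 2·|Patch 1∩Patch 2| = 42 + 22 − 12 = 52.00.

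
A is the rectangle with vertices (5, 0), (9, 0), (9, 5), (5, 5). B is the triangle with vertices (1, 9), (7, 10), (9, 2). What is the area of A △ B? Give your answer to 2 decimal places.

|A| = 20, |B| = 25, |A∩B| = 4.0179.
|A △ B| = |A| + |B| − 2·|A∩B| = 20 + 25 − 8.0357 = 36.96.

36.96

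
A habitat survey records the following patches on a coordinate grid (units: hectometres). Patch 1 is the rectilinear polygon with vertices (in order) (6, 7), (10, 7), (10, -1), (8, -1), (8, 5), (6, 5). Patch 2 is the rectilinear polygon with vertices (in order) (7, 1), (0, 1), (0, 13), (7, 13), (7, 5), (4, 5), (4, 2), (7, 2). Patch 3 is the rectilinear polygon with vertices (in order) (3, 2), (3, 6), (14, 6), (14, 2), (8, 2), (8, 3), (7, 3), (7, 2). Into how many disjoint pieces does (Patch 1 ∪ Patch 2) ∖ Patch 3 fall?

(Patch 1 ∪ Patch 2) ∖ Patch 3 splits into 2 disjoint pieces (area 71, area 6).

2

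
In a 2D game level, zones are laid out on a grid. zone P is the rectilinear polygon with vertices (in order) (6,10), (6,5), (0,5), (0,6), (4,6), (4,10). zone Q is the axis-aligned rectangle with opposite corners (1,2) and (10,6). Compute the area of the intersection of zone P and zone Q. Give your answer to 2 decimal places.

5.00

The intersection is the polygon with vertices (6,5), (1,5), (1,6), (4,6), (6,6).
By the shoelace formula its area is 5.00.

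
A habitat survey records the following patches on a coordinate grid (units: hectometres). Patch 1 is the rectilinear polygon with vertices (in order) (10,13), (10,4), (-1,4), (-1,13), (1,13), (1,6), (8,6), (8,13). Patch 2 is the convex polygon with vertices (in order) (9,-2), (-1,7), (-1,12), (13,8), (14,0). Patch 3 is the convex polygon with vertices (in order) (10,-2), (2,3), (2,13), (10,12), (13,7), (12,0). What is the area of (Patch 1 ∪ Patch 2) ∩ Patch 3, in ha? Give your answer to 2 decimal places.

102.15

|Patch 1 ∪ Patch 2| = 139.2857.
|(Patch 1 ∪ Patch 2) ∩ Patch 3| = 102.15.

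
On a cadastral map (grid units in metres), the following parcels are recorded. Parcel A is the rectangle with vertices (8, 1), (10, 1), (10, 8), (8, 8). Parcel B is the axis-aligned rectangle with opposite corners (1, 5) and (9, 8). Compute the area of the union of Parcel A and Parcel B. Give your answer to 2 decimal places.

By inclusion–exclusion:
Individual areas: |Parcel A| = 14, |Parcel B| = 24.
|Parcel A∩Parcel B|: x∈[8,9], y∈[5,8] → 1·3 = 3.
|Parcel A ∪ Parcel B| = 38 − 3 = 35.00.

35.00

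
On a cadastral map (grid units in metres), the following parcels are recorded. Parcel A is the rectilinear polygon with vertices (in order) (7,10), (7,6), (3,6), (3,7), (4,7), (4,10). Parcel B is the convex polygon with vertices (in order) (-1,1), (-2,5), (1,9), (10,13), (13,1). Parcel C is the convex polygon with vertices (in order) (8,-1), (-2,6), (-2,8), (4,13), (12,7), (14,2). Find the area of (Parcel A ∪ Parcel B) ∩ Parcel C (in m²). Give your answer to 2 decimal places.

The region (Parcel A ∪ Parcel B) ∩ Parcel C is the polygon with vertices (1,9), (6.233,11.326), (11.385,7.462), (12.889,1.444), (12,1), (5.143,1), (-1.508,5.656).
By the shoelace formula its area is 96.57.

96.57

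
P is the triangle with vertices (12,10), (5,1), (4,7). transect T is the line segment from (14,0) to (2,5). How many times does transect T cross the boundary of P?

2

The segment meets the boundary at (4.507,3.955), (6.615,3.077).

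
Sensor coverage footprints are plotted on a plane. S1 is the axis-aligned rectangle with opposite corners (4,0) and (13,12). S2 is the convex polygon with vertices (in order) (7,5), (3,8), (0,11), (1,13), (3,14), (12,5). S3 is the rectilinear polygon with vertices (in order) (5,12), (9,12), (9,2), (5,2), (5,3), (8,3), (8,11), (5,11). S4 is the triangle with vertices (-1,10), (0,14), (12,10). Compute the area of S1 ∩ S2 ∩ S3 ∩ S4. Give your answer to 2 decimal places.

0.50

The intersection is the polygon with vertices (5,11), (5,12), (6,11).
By the shoelace formula its area is 0.50.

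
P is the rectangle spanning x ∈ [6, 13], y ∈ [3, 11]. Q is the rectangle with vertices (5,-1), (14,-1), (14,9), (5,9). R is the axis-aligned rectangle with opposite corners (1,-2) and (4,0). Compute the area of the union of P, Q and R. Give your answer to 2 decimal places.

By inclusion–exclusion:
Individual areas: |P| = 56, |Q| = 90, |R| = 6.
|P∩Q|: x∈[6,13], y∈[3,9] → 7·6 = 42.
|P∩R| = 0 (no overlap).
|Q∩R| = 0 (no overlap).
|P∩Q∩R| = 0.
|P ∪ Q ∪ R| = 152 − 42 + 0 = 110.00.

110.00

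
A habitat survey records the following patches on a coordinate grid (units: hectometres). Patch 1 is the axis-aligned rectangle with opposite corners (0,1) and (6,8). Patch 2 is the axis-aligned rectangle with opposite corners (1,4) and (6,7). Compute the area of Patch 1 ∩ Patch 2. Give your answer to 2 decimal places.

|Patch 1∩Patch 2|: x∈[1,6], y∈[4,7] → 5·3 = 15.

15.00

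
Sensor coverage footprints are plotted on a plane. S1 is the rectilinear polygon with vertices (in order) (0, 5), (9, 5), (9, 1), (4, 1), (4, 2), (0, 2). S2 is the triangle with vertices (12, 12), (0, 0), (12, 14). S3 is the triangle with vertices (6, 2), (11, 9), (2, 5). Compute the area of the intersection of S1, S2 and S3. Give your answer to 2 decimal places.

The intersection is the polygon with vertices (3.714,3.714), (3.391,3.957), (4.286,5), (5,5).
By the shoelace formula its area is 0.74.

0.74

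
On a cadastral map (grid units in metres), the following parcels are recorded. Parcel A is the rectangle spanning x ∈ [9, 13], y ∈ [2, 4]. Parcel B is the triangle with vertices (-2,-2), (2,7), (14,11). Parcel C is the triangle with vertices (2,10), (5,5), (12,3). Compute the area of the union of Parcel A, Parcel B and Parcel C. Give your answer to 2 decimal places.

By inclusion–exclusion:
Individual areas: |Parcel A| = 8, |Parcel B| = 46, |Parcel C| = 14.5.
|Parcel A∩Parcel B| = 0.
|Parcel A∩Parcel C| = 1.
|Parcel B∩Parcel C| = 7.327.
|Parcel A∩Parcel B∩Parcel C| = 0.
|Parcel A ∪ Parcel B ∪ Parcel C| = 68.5 − 8.327 + 0 = 60.17.

60.17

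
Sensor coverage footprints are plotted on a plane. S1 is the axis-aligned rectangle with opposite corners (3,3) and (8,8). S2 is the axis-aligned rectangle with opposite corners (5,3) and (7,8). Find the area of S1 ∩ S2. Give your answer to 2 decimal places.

|S1∩S2|: x∈[5,7], y∈[3,8] → 2·5 = 10.

10.00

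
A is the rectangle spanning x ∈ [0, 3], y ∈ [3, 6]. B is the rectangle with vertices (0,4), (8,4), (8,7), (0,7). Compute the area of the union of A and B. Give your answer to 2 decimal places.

27.00

By inclusion–exclusion:
Individual areas: |A| = 9, |B| = 24.
|A∩B|: x∈[0,3], y∈[4,6] → 3·2 = 6.
|A ∪ B| = 33 − 6 = 27.00.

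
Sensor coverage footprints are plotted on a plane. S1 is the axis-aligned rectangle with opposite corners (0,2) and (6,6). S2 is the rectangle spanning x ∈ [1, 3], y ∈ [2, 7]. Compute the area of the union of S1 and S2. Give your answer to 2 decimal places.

By inclusion–exclusion:
Individual areas: |S1| = 24, |S2| = 10.
|S1∩S2|: x∈[1,3], y∈[2,6] → 2·4 = 8.
|S1 ∪ S2| = 34 − 8 = 26.00.

26.00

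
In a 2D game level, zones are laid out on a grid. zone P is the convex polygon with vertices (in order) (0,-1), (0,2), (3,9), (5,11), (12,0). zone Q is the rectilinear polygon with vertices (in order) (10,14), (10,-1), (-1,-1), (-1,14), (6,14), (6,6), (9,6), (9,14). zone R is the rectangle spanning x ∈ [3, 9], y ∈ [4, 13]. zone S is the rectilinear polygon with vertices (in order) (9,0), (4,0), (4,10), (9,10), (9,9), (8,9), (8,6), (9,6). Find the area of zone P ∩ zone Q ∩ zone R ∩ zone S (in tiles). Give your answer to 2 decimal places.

17.37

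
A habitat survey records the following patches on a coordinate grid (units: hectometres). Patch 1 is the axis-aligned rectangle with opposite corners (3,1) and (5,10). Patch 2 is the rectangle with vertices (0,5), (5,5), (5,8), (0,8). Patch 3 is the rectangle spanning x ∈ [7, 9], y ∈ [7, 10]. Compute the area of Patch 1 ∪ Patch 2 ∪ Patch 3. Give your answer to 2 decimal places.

By inclusion–exclusion:
Individual areas: |Patch 1| = 18, |Patch 2| = 15, |Patch 3| = 6.
|Patch 1∩Patch 2|: x∈[3,5], y∈[5,8] → 2·3 = 6.
|Patch 1∩Patch 3| = 0 (no overlap).
|Patch 2∩Patch 3| = 0 (no overlap).
|Patch 1∩Patch 2∩Patch 3| = 0.
|Patch 1 ∪ Patch 2 ∪ Patch 3| = 39 − 6 + 0 = 33.00.

33.00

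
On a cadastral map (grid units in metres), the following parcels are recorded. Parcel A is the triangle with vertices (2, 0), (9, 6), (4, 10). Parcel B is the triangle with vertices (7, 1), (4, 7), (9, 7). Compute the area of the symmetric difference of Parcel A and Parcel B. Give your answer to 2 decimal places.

23.80

|Parcel A| = 29, |Parcel B| = 15, |Parcel A∩Parcel B| = 10.0982.
|Parcel A △ Parcel B| = |Parcel A| + |Parcel B| − 2·|Parcel A∩Parcel B| = 29 + 15 − 20.1965 = 23.80.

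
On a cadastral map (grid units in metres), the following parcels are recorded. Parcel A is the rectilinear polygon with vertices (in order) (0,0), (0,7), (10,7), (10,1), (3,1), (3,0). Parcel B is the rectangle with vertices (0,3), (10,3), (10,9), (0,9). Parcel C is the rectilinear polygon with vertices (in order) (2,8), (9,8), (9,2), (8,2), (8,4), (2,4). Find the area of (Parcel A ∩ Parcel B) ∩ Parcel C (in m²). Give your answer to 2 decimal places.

22.00

The region (Parcel A ∩ Parcel B) ∩ Parcel C is the polygon with vertices (9,7), (9,3), (8,3), (8,4), (2,4), (2,7).
By the shoelace formula its area is 22.00.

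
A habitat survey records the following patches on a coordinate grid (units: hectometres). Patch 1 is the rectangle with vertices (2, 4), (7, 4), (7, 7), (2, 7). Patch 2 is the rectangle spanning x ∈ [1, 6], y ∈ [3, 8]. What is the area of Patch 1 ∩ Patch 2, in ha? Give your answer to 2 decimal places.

|Patch 1∩Patch 2|: x∈[2,6], y∈[4,7] → 4·3 = 12.

12.00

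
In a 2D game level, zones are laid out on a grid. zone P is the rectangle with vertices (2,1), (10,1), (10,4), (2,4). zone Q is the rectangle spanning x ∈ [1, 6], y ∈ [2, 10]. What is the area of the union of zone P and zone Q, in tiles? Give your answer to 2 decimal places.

56.00

By inclusion–exclusion:
Individual areas: |zone P| = 24, |zone Q| = 40.
|zone P∩zone Q|: x∈[2,6], y∈[2,4] → 4·2 = 8.
|zone P ∪ zone Q| = 64 − 8 = 56.00.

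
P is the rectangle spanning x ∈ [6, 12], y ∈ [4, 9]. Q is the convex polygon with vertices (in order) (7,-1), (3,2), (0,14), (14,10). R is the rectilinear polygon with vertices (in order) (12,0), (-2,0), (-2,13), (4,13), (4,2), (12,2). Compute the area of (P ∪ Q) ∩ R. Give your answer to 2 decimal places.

The region (P ∪ Q) ∩ R is the polygon with vertices (7.636,0), (5.667,0), (3,2), (0.25,13), (3.5,13), (4,12.857), (4,2), (8.909,2).
By the shoelace formula its area is 33.97.

33.97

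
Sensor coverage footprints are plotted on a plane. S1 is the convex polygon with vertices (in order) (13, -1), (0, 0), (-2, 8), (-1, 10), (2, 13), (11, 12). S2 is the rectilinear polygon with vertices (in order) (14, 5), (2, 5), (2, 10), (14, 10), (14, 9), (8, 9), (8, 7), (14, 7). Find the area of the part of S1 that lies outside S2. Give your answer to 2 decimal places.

|S1| = 165.5, |S1∩S2| = 41.2308.
|S1 ∖ S2| = |S1| − |S1∩S2| = 165.5 − 41.2308 = 124.27.

124.27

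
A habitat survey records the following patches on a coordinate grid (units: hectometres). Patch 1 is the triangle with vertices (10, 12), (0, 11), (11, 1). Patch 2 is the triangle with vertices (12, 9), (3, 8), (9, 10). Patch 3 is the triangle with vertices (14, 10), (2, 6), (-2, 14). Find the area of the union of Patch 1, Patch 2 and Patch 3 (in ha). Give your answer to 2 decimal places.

80.57

By inclusion–exclusion:
Individual areas: |Patch 1| = 55.5, |Patch 2| = 6, |Patch 3| = 56.
|Patch 1∩Patch 2| = 5.3166.
|Patch 1∩Patch 3| = 31.0923.
|Patch 2∩Patch 3| = 5.8333.
|Patch 1∩Patch 2∩Patch 3| = 5.3166.
|Patch 1 ∪ Patch 2 ∪ Patch 3| = 117.5 − 42.2423 + 5.3166 = 80.57.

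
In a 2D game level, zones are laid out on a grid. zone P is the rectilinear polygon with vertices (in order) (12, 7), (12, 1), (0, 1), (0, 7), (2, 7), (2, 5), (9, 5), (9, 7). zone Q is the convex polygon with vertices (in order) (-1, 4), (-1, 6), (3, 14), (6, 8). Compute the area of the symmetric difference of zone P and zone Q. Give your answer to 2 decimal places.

81.57

|zone P| = 58, |zone Q| = 31, |zone P∩zone Q| = 3.7143.
|zone P △ zone Q| = |zone P| + |zone Q| − 2·|zone P∩zone Q| = 58 + 31 − 7.4286 = 81.57.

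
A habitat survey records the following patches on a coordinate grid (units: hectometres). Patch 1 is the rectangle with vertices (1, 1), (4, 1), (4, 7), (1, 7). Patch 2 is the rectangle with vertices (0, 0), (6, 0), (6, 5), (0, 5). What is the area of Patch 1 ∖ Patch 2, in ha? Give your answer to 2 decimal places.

|Patch 1∩Patch 2|: x∈[1,4], y∈[1,5] → 3·4 = 12.
|Patch 1| = 18.
|Patch 1 ∖ Patch 2| = |Patch 1| − |Patch 1∩Patch 2| = 18 − 12 = 6.00.

6.00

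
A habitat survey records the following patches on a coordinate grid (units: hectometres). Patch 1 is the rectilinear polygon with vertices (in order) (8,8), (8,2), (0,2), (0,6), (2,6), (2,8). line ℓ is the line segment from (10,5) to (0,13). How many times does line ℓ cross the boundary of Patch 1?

2

The segment meets the boundary at (8,6.6), (6.25,8).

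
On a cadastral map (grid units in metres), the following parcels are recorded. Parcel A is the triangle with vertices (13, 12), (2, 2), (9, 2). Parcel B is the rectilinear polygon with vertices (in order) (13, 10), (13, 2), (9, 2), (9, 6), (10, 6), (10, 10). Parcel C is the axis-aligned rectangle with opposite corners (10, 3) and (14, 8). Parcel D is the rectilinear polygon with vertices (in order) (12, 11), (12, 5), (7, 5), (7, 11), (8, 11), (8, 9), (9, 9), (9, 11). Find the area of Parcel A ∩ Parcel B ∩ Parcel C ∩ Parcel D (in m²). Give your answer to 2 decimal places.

The intersection is the polygon with vertices (10,6), (10,8), (11.4,8), (10.2,5), (10,5).
By the shoelace formula its area is 2.40.

2.40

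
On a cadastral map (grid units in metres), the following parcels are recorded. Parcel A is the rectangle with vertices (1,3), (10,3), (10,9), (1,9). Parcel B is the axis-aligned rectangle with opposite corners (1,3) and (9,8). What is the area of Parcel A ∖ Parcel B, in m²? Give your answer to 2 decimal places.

|Parcel A∩Parcel B|: x∈[1,9], y∈[3,8] → 8·5 = 40.
|Parcel A| = 54.
|Parcel A ∖ Parcel B| = |Parcel A| − |Parcel A∩Parcel B| = 54 − 40 = 14.00.

14.00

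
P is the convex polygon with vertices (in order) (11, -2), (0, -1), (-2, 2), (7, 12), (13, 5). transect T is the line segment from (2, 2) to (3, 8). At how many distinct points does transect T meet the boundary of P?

The segment meets the boundary at (2.909,7.455).

1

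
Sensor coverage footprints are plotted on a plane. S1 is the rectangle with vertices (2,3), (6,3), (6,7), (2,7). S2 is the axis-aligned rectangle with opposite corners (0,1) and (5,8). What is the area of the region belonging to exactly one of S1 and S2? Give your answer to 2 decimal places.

27.00

|S1∩S2|: x∈[2,5], y∈[3,7] → 3·4 = 12.
|S1 △ S2| = |S1| + |S2| − 2·|S1∩S2| = 16 + 35 − 24 = 27.00.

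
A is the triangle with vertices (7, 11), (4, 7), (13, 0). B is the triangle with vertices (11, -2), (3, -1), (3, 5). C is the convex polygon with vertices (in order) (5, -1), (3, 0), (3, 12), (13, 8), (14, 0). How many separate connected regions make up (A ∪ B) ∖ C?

(A ∪ B) ∖ C splits into 2 disjoint pieces (area 0.2294, area 5.5915).

2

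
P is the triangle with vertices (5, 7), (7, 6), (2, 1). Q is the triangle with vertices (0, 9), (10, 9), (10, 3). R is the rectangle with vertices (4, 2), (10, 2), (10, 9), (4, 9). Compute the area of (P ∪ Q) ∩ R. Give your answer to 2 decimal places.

The region (P ∪ Q) ∩ R is the polygon with vertices (4.615,6.231), (4,6.6), (4,9), (10,9), (10,3), (6.25,5.25), (4,3), (4,5).
By the shoelace formula its area is 28.76.

28.76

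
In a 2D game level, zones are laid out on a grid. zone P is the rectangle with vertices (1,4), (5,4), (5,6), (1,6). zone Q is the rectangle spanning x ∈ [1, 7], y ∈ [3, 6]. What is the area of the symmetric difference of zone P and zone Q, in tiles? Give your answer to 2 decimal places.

10.00

|zone P∩zone Q|: x∈[1,5], y∈[4,6] → 4·2 = 8.
|zone P △ zone Q| = |zone P| + |zone Q| − 2·|zone P∩zone Q| = 8 + 18 − 16 = 10.00.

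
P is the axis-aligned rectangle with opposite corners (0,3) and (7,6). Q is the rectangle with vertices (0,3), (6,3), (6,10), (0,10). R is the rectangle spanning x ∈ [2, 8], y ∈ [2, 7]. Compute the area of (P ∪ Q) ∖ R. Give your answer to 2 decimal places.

|P ∪ Q| = 45.
|(P ∪ Q) ∩ R| = 19.
|(P ∪ Q) ∖ R| = 45 − 19 = 26.00.

26.00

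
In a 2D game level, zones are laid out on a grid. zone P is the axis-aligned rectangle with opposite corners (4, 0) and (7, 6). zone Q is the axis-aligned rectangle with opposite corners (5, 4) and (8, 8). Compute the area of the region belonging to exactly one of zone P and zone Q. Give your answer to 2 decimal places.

|zone P∩zone Q|: x∈[5,7], y∈[4,6] → 2·2 = 4.
|zone P △ zone Q| = |zone P| + |zone Q| − 2·|zone P∩zone Q| = 18 + 12 − 8 = 22.00.

22.00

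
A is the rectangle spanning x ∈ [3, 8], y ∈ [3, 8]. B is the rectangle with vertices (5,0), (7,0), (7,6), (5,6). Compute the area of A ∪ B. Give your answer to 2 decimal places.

By inclusion–exclusion:
Individual areas: |A| = 25, |B| = 12.
|A∩B|: x∈[5,7], y∈[3,6] → 2·3 = 6.
|A ∪ B| = 37 − 6 = 31.00.

31.00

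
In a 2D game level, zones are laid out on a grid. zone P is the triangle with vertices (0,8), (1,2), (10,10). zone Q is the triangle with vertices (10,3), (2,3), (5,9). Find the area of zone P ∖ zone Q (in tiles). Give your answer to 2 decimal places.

22.83

|zone P| = 31, |zone P∩zone Q| = 8.1662.
|zone P ∖ zone Q| = |zone P| − |zone P∩zone Q| = 31 − 8.1662 = 22.83.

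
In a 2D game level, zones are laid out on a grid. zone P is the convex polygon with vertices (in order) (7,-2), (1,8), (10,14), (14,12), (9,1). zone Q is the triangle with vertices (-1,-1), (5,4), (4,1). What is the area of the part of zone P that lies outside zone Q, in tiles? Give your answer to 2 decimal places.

100.84

|zone P| = 101.5, |zone P∩zone Q| = 0.6603.
|zone P ∖ zone Q| = |zone P| − |zone P∩zone Q| = 101.5 − 0.6603 = 100.84.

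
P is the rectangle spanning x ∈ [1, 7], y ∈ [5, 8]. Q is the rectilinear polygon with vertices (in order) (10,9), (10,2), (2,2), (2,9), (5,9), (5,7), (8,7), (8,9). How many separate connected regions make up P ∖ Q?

2

P ∖ Q splits into 2 disjoint pieces (area 2, area 3).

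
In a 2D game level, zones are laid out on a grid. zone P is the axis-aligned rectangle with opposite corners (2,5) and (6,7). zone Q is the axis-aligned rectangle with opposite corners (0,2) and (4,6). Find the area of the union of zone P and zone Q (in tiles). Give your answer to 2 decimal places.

By inclusion–exclusion:
Individual areas: |zone P| = 8, |zone Q| = 16.
|zone P∩zone Q|: x∈[2,4], y∈[5,6] → 2·1 = 2.
|zone P ∪ zone Q| = 24 − 2 = 22.00.

22.00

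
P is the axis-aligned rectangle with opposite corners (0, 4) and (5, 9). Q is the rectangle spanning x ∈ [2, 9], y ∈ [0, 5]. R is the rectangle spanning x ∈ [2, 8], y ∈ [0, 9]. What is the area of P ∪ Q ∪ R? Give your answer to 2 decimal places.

69.00

By inclusion–exclusion:
Individual areas: |P| = 25, |Q| = 35, |R| = 54.
|P∩Q|: x∈[2,5], y∈[4,5] → 3·1 = 3.
|P∩R|: x∈[2,5], y∈[4,9] → 3·5 = 15.
|Q∩R|: x∈[2,8], y∈[0,5] → 6·5 = 30.
|P∩Q∩R| = 3.
|P ∪ Q ∪ R| = 114 − 48 + 3 = 69.00.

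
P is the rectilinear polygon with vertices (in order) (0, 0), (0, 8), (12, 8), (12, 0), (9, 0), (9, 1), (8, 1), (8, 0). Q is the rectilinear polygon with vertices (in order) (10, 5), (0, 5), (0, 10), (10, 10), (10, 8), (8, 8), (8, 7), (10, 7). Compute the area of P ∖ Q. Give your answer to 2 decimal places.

|P| = 95, |P∩Q| = 28.
|P ∖ Q| = |P| − |P∩Q| = 95 − 28 = 67.00.

67.00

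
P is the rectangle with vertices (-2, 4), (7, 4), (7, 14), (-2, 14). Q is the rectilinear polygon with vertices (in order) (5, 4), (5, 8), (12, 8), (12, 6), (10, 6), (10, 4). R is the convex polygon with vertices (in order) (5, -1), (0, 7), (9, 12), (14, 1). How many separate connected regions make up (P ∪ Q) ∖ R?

(P ∪ Q) ∖ R splits into 2 disjoint pieces (area 58.2014, area 1.4545).

2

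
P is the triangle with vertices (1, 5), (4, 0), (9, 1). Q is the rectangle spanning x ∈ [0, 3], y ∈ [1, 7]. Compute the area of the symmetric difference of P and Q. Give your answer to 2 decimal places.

|P| = 14, |Q| = 18, |P∩Q| = 2.3333.
|P △ Q| = |P| + |Q| − 2·|P∩Q| = 14 + 18 − 4.6667 = 27.33.

27.33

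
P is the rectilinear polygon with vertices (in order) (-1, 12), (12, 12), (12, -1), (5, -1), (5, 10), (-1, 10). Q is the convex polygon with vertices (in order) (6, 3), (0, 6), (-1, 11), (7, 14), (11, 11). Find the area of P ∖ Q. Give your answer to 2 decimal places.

59.35

|P| = 103, |P∩Q| = 43.65.
|P ∖ Q| = |P| − |P∩Q| = 103 − 43.65 = 59.35.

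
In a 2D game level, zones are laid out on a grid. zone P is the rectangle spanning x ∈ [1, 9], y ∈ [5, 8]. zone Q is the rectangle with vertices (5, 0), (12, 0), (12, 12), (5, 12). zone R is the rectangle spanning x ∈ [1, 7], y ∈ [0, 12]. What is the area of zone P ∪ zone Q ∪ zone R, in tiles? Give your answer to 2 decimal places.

132.00

By inclusion–exclusion:
Individual areas: |zone P| = 24, |zone Q| = 84, |zone R| = 72.
|zone P∩zone Q|: x∈[5,9], y∈[5,8] → 4·3 = 12.
|zone P∩zone R|: x∈[1,7], y∈[5,8] → 6·3 = 18.
|zone Q∩zone R|: x∈[5,7], y∈[0,12] → 2·12 = 24.
|zone P∩zone Q∩zone R| = 6.
|zone P ∪ zone Q ∪ zone R| = 180 − 54 + 6 = 132.00.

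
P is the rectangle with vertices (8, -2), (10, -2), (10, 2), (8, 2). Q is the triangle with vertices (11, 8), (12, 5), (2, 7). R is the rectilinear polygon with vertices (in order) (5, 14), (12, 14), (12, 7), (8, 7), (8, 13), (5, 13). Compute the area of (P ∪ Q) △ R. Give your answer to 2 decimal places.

47.67

|P ∪ Q| = 22.
|(P ∪ Q) ∩ R| = 2.6667.
|(P ∪ Q) △ R| = 22 + 31 − 5.3333 = 47.67.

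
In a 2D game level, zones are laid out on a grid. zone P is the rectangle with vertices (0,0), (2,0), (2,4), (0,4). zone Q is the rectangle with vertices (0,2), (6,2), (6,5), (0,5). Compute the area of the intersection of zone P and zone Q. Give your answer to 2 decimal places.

|zone P∩zone Q|: x∈[0,2], y∈[2,4] → 2·2 = 4.

4.00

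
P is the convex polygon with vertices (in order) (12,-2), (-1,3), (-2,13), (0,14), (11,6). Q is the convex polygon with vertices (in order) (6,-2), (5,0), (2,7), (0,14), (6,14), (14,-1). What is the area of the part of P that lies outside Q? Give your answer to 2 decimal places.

|P| = 124.5, |P∩Q| = 83.4587.
|P ∖ Q| = |P| − |P∩Q| = 124.5 − 83.4587 = 41.04.

41.04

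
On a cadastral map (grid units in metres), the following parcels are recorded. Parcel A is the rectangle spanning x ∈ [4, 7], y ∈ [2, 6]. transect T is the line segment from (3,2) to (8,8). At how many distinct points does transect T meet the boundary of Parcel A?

The segment meets the boundary at (6.333,6), (4,3.2).

2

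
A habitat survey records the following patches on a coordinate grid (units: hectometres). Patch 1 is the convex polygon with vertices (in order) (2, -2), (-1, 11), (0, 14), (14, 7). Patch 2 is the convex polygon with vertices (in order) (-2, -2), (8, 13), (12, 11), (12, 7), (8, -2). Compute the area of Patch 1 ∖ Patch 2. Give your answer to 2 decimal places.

|Patch 1| = 116, |Patch 1∩Patch 2| = 69.5857.
|Patch 1 ∖ Patch 2| = |Patch 1| − |Patch 1∩Patch 2| = 116 − 69.5857 = 46.41.

46.41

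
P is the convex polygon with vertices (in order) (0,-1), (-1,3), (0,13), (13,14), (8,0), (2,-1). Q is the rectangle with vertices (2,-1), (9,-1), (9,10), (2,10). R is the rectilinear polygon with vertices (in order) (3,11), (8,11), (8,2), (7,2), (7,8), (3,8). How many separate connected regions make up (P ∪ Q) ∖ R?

(P ∪ Q) ∖ R is a single connected region.

1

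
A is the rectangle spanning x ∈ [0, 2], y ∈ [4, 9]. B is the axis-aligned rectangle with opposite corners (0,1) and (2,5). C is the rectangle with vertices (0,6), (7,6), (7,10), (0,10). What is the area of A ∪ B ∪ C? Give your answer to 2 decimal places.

By inclusion–exclusion:
Individual areas: |A| = 10, |B| = 8, |C| = 28.
|A∩B|: x∈[0,2], y∈[4,5] → 2·1 = 2.
|A∩C|: x∈[0,2], y∈[6,9] → 2·3 = 6.
|B∩C| = 0 (no overlap).
|A∩B∩C| = 0.
|A ∪ B ∪ C| = 46 − 8 + 0 = 38.00.

38.00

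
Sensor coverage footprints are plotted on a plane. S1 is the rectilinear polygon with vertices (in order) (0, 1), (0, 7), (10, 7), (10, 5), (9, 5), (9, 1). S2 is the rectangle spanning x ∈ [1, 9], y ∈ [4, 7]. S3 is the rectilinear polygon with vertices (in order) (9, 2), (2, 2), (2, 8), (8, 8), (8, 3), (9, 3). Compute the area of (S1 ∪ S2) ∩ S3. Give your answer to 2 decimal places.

31.00

The region (S1 ∪ S2) ∩ S3 is the polygon with vertices (8,7), (8,3), (9,3), (9,2), (2,2), (2,7).
By the shoelace formula its area is 31.00.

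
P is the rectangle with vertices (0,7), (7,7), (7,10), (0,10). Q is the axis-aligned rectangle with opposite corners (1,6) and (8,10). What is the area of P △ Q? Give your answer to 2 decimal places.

|P∩Q|: x∈[1,7], y∈[7,10] → 6·3 = 18.
|P △ Q| = |P| + |Q| − 2·|P∩Q| = 21 + 28 − 36 = 13.00.

13.00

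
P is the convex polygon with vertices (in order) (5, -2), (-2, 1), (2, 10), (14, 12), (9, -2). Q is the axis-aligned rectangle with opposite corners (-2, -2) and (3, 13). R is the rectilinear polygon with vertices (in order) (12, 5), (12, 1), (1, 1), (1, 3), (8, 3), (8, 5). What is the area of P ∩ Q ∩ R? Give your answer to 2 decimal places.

The intersection is the polygon with vertices (3,1), (1,1), (1,3), (3,3).
By the shoelace formula its area is 4.00.

4.00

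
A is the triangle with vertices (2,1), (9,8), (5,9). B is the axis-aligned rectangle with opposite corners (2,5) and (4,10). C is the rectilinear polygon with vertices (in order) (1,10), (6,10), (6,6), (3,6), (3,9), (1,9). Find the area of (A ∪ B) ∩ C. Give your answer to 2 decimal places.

|A ∪ B| = 27.1667.
|(A ∪ B) ∩ C| = 9.54.

9.54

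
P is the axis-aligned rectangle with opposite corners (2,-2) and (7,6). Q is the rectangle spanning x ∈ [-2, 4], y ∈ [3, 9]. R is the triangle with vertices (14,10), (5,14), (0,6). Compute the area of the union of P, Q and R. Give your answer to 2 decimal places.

By inclusion–exclusion:
Individual areas: |P| = 40, |Q| = 36, |R| = 46.
|P∩Q|: x∈[2,4], y∈[3,6] → 2·3 = 6.
|P∩R| = 0.
|Q∩R| = 6.9018.
|P∩Q∩R| = 0.
|P ∪ Q ∪ R| = 122 − 12.9018 + 0 = 109.10.

109.10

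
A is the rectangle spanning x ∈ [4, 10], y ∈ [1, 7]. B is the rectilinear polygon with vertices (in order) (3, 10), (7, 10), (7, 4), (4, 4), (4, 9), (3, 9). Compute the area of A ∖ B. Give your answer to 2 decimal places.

|A| = 36, |A∩B| = 9.
|A ∖ B| = |A| − |A∩B| = 36 − 9 = 27.00.

27.00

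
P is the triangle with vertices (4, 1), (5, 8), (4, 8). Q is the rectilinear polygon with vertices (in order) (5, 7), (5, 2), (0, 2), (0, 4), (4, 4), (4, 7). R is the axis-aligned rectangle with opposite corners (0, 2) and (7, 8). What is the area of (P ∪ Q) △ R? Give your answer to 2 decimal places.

|P ∪ Q| = 14.
|(P ∪ Q) ∩ R| = 13.9286.
|(P ∪ Q) △ R| = 14 + 42 − 27.8571 = 28.14.

28.14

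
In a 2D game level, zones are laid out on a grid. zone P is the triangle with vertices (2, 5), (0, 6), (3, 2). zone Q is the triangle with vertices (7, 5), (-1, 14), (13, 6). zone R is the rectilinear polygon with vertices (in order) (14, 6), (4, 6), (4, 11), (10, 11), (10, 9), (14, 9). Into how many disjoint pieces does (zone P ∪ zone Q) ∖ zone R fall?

(zone P ∪ zone Q) ∖ zone R splits into 3 disjoint pieces (area 2.5, area 6.9375, area 3.4444).

3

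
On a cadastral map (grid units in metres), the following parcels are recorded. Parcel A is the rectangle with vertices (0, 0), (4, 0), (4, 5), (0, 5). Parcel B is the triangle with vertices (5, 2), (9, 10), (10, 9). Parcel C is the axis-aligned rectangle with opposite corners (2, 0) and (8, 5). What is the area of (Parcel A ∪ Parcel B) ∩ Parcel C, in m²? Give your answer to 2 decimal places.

10.96

|Parcel A ∪ Parcel B| = 26.
|(Parcel A ∪ Parcel B) ∩ Parcel C| = 10.96.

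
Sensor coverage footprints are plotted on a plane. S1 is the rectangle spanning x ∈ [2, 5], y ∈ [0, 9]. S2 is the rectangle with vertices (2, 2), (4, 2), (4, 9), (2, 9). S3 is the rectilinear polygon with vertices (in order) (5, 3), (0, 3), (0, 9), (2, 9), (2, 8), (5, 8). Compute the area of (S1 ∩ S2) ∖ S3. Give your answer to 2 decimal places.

|S1 ∩ S2| = 14.
|(S1 ∩ S2) ∩ S3| = 10.
|(S1 ∩ S2) ∖ S3| = 14 − 10 = 4.00.

4.00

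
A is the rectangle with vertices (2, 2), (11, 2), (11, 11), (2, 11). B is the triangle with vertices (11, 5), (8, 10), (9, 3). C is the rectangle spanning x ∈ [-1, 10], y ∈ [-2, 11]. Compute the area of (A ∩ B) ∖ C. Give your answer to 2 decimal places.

1.33

|A ∩ B| = 8.
|(A ∩ B) ∩ C| = 6.6667.
|(A ∩ B) ∖ C| = 8 − 6.6667 = 1.33.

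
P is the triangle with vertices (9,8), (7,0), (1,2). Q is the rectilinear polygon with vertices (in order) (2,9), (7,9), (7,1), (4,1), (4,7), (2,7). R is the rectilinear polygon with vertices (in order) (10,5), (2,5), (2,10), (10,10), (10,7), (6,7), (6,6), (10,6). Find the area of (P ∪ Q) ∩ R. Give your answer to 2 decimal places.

|P ∪ Q| = 40.875.
|(P ∪ Q) ∩ R| = 16.92.

16.92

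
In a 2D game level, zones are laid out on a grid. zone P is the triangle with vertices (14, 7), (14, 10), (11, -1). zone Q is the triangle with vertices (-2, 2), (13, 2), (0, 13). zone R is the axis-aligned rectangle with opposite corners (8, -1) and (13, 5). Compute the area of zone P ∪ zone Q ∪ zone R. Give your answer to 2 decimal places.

By inclusion–exclusion:
Individual areas: |zone P| = 4.5, |zone Q| = 82.5, |zone R| = 30.
|zone P∩zone Q| = 0.2342.
|zone P∩zone R| = 1.7576.
|zone Q∩zone R| = 9.6818.
|zone P∩zone Q∩zone R| = 0.2342.
|zone P ∪ zone Q ∪ zone R| = 117 − 11.6736 + 0.2342 = 105.56.

105.56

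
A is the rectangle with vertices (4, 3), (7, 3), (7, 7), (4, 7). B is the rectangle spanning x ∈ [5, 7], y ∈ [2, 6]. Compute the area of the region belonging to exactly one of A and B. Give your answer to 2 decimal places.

|A∩B|: x∈[5,7], y∈[3,6] → 2·3 = 6.
|A △ B| = |A| + |B| − 2·|A∩B| = 12 + 8 − 12 = 8.00.

8.00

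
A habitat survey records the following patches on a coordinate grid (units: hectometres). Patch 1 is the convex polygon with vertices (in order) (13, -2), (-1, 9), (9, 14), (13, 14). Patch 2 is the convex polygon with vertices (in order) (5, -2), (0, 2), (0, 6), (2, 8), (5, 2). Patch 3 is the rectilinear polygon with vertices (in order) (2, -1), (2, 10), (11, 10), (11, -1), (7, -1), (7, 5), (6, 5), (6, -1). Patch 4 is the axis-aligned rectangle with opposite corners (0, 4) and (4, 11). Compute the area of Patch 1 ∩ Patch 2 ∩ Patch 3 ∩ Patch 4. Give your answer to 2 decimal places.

0.76

The intersection is the polygon with vertices (2,6.643), (2,8), (3.118,5.765).
By the shoelace formula its area is 0.76.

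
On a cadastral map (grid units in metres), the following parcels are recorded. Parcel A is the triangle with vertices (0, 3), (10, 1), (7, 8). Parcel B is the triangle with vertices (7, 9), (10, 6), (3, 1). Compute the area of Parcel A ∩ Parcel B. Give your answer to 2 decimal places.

The intersection is the polygon with vertices (3.636,2.273), (6.222,7.444), (7,8), (8.359,4.828), (4.531,2.094).
By the shoelace formula its area is 12.09.

12.09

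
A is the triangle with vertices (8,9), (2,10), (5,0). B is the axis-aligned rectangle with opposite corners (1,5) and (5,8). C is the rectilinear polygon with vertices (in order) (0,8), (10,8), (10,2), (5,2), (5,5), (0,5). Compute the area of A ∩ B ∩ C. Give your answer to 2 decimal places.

The intersection is the polygon with vertices (5,8), (5,5), (3.5,5), (2.6,8).
By the shoelace formula its area is 5.85.

5.85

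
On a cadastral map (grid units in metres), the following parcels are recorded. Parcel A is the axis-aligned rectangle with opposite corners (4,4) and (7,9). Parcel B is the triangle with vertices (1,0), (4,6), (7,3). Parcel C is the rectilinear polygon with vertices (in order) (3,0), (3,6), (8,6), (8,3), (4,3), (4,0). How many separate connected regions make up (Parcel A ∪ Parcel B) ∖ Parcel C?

(Parcel A ∪ Parcel B) ∖ Parcel C splits into 3 disjoint pieces (area 9, area 2.25, area 3).

3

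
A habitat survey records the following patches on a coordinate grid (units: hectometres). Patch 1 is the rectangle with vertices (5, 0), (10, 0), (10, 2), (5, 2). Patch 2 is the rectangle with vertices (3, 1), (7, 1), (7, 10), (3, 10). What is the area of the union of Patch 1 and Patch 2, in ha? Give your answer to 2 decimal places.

44.00

By inclusion–exclusion:
Individual areas: |Patch 1| = 10, |Patch 2| = 36.
|Patch 1∩Patch 2|: x∈[5,7], y∈[1,2] → 2·1 = 2.
|Patch 1 ∪ Patch 2| = 46 − 2 = 44.00.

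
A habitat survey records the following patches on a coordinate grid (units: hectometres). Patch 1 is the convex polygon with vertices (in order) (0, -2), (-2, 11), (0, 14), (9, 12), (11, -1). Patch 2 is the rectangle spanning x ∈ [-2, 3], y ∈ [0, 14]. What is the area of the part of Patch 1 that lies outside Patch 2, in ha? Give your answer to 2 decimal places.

103.81

|Patch 1| = 160.5, |Patch 1∩Patch 2| = 56.6923.
|Patch 1 ∖ Patch 2| = |Patch 1| − |Patch 1∩Patch 2| = 160.5 − 56.6923 = 103.81.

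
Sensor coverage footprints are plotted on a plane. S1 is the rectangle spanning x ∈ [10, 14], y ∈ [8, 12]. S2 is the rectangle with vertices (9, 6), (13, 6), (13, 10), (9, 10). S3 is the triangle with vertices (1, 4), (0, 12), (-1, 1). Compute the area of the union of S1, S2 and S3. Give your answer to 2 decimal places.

35.50

By inclusion–exclusion:
Individual areas: |S1| = 16, |S2| = 16, |S3| = 9.5.
|S1∩S2|: x∈[10,13], y∈[8,10] → 3·2 = 6.
|S1∩S3| = 0.
|S2∩S3| = 0.
|S1∩S2∩S3| = 0.
|S1 ∪ S2 ∪ S3| = 41.5 − 6 + 0 = 35.50.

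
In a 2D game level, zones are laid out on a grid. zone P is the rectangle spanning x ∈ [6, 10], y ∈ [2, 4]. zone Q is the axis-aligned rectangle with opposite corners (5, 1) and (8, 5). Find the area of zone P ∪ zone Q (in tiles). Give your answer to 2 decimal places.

By inclusion–exclusion:
Individual areas: |zone P| = 8, |zone Q| = 12.
|zone P∩zone Q|: x∈[6,8], y∈[2,4] → 2·2 = 4.
|zone P ∪ zone Q| = 20 − 4 = 16.00.

16.00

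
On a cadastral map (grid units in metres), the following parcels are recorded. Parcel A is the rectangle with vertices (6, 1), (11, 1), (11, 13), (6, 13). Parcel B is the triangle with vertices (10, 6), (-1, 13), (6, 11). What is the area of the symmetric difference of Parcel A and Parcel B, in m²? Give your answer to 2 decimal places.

63.68

|Parcel A| = 60, |Parcel B| = 13.5, |Parcel A∩Parcel B| = 4.9091.
|Parcel A △ Parcel B| = |Parcel A| + |Parcel B| − 2·|Parcel A∩Parcel B| = 60 + 13.5 − 9.8182 = 63.68.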